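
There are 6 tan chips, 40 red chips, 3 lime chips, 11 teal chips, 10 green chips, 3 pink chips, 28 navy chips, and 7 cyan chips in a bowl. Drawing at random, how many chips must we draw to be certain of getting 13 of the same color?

In the worst case we take at most 12 of each color, but all 6 tan, all 3 lime, all 11 teal, all 10 green, all 3 pink, and all 7 cyan (fewer than 12), giving 6 + 12 + 3 + 11 + 10 + 3 + 12 + 7 = 64.
One more chip then forces some color to 13, so 64 + 1 = 65.

65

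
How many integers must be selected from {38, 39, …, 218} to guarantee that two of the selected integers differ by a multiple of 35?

Use the pigeonhole principle on residue classes: group the integers by remainder mod 35; there are 35 residue classes, each nonempty in this range.
Choosing one from each class (35 integers) avoids any shared remainder.
One more choice must repeat a class, so two differ by a multiple of 35. Hence 35 + 1 = 36.

36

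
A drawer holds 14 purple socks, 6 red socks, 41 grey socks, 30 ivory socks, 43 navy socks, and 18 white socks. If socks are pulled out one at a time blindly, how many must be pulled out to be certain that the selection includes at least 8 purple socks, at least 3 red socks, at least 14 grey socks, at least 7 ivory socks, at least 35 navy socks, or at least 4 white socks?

The worst case stops just short of every target: 7 purple, 2 red, 13 grey, 6 ivory, 34 navy, 3 white — 7 + 2 + 13 + 6 + 34 + 3 = 65 socks.
One more sock must push some color to its target, so 65 + 1 = 66.

66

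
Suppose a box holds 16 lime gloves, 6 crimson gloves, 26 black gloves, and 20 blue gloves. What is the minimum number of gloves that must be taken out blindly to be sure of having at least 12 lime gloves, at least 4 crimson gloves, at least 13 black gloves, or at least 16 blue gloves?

42

Each of the 4 colors has its own threshold; avoid all of them simultaneously.
The worst case stops just short of every target: 11 lime, 3 crimson, 12 black, 15 blue — 11 + 3 + 12 + 15 = 41 gloves.
One more glove must push some color to its target, so 41 + 1 = 42.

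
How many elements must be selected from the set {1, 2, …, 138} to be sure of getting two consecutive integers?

70

Partition {1, …, 138} into 69 pairs: {1,2}, {3,4}, …, {137,138}.
Choosing 69 integers — say the 69 even numbers 2, 4, …, 138 — takes one from each pair and avoids the property.
Choosing 70 forces two into the same pair by pigeonhole, and those are consecutive. So 70.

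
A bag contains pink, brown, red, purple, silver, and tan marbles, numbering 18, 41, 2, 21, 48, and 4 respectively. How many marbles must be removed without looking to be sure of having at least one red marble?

133

The worst case draws every non-red marble first: 18 + 41 + 21 + 48 + 4 = 132.
The next draw is then forced to be red, giving 132 + 1 = 133.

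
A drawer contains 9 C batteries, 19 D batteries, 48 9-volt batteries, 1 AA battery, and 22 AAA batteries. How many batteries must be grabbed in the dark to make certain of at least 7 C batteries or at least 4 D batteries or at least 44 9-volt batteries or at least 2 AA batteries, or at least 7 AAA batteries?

60

The worst case stops just short of every target: 6 C, 3 D, 43 9-volt, 1 AA, 6 AAA — 6 + 3 + 43 + 1 + 6 = 59 batteries.
One more battery must push some type to its target, so 59 + 1 = 60.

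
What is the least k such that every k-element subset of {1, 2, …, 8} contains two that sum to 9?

5

Partition {1, …, 8} into 4 pairs: {1,8}, {2,7}, …, {4,5}.
Choosing 4 integers — say the integers 1 through 4 — takes one from each pair and avoids the property.
Choosing 5 forces two into the same pair by pigeonhole, and those sum to 9. So 5.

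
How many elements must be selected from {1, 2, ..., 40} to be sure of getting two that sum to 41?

Partition {1, …, 40} into 20 pairs: {1,40}, {2,39}, …, {20,21}.
Choosing 20 integers — say the integers 1 through 20 — takes one from each pair and avoids the property.
Choosing 21 forces two into the same pair by pigeonhole, and those sum to 41. So 21.

21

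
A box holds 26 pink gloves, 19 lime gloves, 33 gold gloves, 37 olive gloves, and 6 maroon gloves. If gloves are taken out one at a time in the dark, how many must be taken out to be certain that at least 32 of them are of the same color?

In the worst case we take at most 31 of each color, but all 26 pink, all 19 lime, and all 6 maroon (fewer than 31), giving 26 + 19 + 31 + 31 + 6 = 113.
One more glove then forces some color to 32, so 113 + 1 = 114.

114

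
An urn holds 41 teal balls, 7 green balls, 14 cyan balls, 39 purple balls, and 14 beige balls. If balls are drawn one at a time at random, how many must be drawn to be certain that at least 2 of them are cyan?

To avoid cyan balls as long as possible, exhaust the other 4 colors first.
The worst case draws every non-cyan ball first: 41 + 7 + 39 + 14 = 101.
The next 2 draws are then forced to be cyan, giving 101 + 2 = 103.

103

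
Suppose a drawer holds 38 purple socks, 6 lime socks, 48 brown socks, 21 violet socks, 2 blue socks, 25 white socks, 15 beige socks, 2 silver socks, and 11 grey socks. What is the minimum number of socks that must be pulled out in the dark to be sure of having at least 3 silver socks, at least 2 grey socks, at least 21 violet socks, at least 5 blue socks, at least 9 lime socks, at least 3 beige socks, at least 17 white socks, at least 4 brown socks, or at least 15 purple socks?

67

The worst case stops just short of every target: 14 purple, all 6 lime, 3 brown, 20 violet, all 2 blue, 16 white, 2 beige, 2 silver, 1 grey — 14 + 6 + 3 + 20 + 2 + 16 + 2 + 2 + 1 = 66 socks.
One more sock must push some color to its target, so 66 + 1 = 67.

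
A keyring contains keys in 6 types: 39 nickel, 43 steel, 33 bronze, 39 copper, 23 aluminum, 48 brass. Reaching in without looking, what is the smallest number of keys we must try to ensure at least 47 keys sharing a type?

224

Treat the 6 types as pigeonholes.
In the worst case we take at most 46 of each type, but all 39 nickel, all 43 steel, all 33 bronze, all 39 copper, and all 23 aluminum (fewer than 46), giving 39 + 43 + 33 + 39 + 23 + 46 = 223.
One more key then forces some type to 47, so 223 + 1 = 224.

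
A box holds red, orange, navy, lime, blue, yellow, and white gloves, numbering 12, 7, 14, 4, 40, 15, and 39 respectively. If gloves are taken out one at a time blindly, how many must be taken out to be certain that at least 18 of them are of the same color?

87

Treat the 7 colors as pigeonholes.
In the worst case we take at most 17 of each color, but all 12 red, all 7 orange, all 14 navy, all 4 lime, and all 15 yellow (fewer than 17), giving 12 + 7 + 14 + 4 + 17 + 15 + 17 = 86.
One more glove then forces some color to 18, so 86 + 1 = 87.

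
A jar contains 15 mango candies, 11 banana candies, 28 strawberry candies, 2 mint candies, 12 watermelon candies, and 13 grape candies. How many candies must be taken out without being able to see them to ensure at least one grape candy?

69

The worst case draws every non-grape candy first: 15 + 11 + 28 + 2 + 12 = 68.
The next draw is then forced to be grape, giving 68 + 1 = 69.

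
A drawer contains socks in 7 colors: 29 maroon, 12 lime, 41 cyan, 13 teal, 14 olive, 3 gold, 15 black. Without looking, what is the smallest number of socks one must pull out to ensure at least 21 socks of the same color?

In the worst case we take at most 20 of each color, but all 12 lime, all 13 teal, all 14 olive, all 3 gold, and all 15 black (fewer than 20), giving 20 + 12 + 20 + 13 + 14 + 3 + 15 = 97.
One more sock then forces some color to 21, so 97 + 1 = 98.

98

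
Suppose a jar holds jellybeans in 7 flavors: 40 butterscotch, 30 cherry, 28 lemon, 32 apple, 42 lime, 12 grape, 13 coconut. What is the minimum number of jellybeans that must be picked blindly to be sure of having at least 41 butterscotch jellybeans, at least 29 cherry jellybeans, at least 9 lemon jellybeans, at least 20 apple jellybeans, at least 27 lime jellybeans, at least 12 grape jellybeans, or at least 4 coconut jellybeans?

136

Each of the 7 flavors has its own threshold; avoid all of them simultaneously.
The worst case stops just short of every target: 40 butterscotch, 28 cherry, 8 lemon, 19 apple, 26 lime, 11 grape, 3 coconut — 40 + 28 + 8 + 19 + 26 + 11 + 3 = 135 jellybeans.
One more jellybean must push some flavor to its target, so 135 + 1 = 136.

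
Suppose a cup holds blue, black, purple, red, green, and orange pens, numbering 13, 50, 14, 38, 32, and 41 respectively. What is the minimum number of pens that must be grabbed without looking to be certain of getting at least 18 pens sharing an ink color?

96

In the worst case we take at most 17 of each ink color, but all 13 blue and all 14 purple (fewer than 17), giving 13 + 17 + 14 + 17 + 17 + 17 = 95.
One more pen then forces some ink color to 18, so 95 + 1 = 96.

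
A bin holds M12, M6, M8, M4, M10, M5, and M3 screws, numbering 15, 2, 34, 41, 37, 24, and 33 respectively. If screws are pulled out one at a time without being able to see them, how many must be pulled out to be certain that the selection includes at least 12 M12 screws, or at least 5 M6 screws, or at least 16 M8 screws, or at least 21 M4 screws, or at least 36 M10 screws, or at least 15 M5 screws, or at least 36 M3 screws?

The worst case stops just short of every target: 11 M12, all 2 M6, 15 M8, 20 M4, 35 M10, 14 M5, all 33 M3 — 11 + 2 + 15 + 20 + 35 + 14 + 33 = 130 screws.
One more screw must push some size to its target, so 130 + 1 = 131.

131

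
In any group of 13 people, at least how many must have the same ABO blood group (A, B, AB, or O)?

4

The 13 people fall into 4 ABO blood groups.
If each of the 4 ABO blood groups held at most 3, the total would be at most 4 × 3 = 12 < 13, a contradiction.
So at least one holds ⌈13/4⌉ = 4.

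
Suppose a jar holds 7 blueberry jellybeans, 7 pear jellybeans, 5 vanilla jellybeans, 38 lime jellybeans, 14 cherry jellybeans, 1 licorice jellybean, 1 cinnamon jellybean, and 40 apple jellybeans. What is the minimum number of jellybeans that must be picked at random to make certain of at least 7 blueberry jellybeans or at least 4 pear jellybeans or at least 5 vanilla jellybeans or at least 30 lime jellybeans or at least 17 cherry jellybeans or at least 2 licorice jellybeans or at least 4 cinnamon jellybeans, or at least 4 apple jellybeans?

62

The worst case stops just short of every target: 6 blueberry, 3 pear, 4 vanilla, 29 lime, all 14 cherry, 1 licorice, all 1 cinnamon, 3 apple — 6 + 3 + 4 + 29 + 14 + 1 + 1 + 3 = 61 jellybeans.
One more jellybean must push some flavor to its target, so 61 + 1 = 62.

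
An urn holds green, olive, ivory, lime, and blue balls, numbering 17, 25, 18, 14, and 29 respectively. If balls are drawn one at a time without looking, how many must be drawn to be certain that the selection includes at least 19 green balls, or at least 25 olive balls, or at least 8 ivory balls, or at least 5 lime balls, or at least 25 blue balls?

The worst case stops just short of every target: all 17 green, 24 olive, 7 ivory, 4 lime, 24 blue — 17 + 24 + 7 + 4 + 24 = 76 balls.
One more ball must push some color to its target, so 76 + 1 = 77.

77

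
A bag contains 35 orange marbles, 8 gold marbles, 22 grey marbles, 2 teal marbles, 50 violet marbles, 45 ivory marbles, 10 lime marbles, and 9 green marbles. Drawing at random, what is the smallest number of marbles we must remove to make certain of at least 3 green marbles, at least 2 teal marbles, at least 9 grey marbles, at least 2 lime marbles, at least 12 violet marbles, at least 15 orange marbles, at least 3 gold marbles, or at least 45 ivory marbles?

The worst case stops just short of every target: 14 orange, 2 gold, 8 grey, 1 teal, 11 violet, 44 ivory, 1 lime, 2 green — 14 + 2 + 8 + 1 + 11 + 44 + 1 + 2 = 83 marbles.
One more marble must push some color to its target, so 83 + 1 = 84.

84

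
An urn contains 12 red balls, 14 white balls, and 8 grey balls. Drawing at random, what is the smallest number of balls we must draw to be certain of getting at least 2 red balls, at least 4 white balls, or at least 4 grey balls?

8

The worst case stops just short of every target: 1 red, 3 white, 3 grey — 1 + 3 + 3 = 7 balls.
One more ball must push some color to its target, so 7 + 1 = 8.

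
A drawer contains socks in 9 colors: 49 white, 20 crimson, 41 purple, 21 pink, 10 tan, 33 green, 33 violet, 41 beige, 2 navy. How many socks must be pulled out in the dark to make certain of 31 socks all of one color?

In the worst case we take at most 30 of each color, but all 20 crimson, all 21 pink, all 10 tan, and all 2 navy (fewer than 30), giving 30 + 20 + 30 + 21 + 10 + 30 + 30 + 30 + 2 = 203.
One more sock then forces some color to 31, so 203 + 1 = 204.

204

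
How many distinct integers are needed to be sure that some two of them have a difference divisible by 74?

75

Two integers differ by a multiple of 74 exactly when they share a remainder mod 74.
There are 74 residue classes mod 74, so 74 integers can all lie in distinct classes.
One more integer must repeat a residue, giving a difference divisible by 74. So n = 74 + 1 = 75.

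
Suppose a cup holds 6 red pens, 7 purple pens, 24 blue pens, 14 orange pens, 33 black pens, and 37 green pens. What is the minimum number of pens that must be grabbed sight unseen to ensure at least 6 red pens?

121

The worst case draws every non-red pen first: 7 + 24 + 14 + 33 + 37 = 115.
The next 6 draws are then forced to be red, giving 115 + 6 = 121.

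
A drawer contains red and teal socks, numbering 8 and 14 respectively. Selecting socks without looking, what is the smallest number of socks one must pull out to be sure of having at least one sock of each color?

15

The hardest color to obtain is red: we could draw every other sock first — 22 − 8 = 14 socks — without a single red one.
The next draw must be red, so 14 + 1 = 15.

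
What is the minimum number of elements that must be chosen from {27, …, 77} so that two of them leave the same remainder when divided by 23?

24

Use the pigeonhole principle on residue classes: group the integers by remainder mod 23; there are 23 residue classes, each nonempty in this range.
Choosing one from each class (23 integers) avoids any shared remainder.
One more choice must repeat a class, so two differ by a multiple of 23. Hence 23 + 1 = 24.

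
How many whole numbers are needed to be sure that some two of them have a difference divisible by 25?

Two integers differ by a multiple of 25 exactly when they share a remainder mod 25.
There are 25 residue classes mod 25, so 25 integers can all lie in distinct classes.
One more integer must repeat a residue, giving a difference divisible by 25. So n = 25 + 1 = 26.

26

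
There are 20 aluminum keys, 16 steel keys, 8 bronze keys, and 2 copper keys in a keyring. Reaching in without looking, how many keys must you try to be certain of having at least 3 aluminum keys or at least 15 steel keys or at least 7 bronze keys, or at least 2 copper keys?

Each of the 4 types has its own threshold; avoid all of them simultaneously.
The worst case stops just short of every target: 2 aluminum, 14 steel, 6 bronze, 1 copper — 2 + 14 + 6 + 1 = 23 keys.
One more key must push some type to its target, so 23 + 1 = 24.

24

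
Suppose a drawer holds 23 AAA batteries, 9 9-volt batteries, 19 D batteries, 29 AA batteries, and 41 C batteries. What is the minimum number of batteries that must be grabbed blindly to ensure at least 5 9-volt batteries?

The worst case draws every non-9-volt battery first: 23 + 19 + 29 + 41 = 112.
The next 5 draws are then forced to be 9-volt, giving 112 + 5 = 117.

117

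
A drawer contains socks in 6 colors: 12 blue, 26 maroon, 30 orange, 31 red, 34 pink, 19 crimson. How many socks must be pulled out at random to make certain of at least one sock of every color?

The hardest color to obtain is blue: we could draw every other sock first — 152 − 12 = 140 socks — without a single blue one.
The next draw must be blue, so 140 + 1 = 141.

141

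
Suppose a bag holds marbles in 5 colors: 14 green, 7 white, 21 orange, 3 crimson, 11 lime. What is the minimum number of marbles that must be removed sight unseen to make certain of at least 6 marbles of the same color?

In the worst case we take at most 5 of each color, but all 3 crimson (fewer than 5), giving 5 + 5 + 5 + 3 + 5 = 23.
One more marble then forces some color to 6, so 23 + 1 = 24.

24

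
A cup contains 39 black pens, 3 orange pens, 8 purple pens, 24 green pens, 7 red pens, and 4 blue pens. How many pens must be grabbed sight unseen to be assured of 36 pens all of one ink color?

82

In the worst case we take at most 35 of each ink color, but all 3 orange, all 8 purple, all 24 green, all 7 red, and all 4 blue (fewer than 35), giving 35 + 3 + 8 + 24 + 7 + 4 = 81.
One more pen then forces some ink color to 36, so 81 + 1 = 82.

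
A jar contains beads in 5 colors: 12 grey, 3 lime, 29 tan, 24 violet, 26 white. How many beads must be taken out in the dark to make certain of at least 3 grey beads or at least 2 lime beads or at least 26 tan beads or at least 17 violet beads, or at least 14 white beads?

58

The worst case stops just short of every target: 2 grey, 1 lime, 25 tan, 16 violet, 13 white — 2 + 1 + 25 + 16 + 13 = 57 beads.
One more bead must push some color to its target, so 57 + 1 = 58.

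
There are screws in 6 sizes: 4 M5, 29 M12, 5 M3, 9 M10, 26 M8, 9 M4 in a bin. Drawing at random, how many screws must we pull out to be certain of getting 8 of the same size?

Treat the 6 sizes as pigeonholes.
In the worst case we take at most 7 of each size, but all 4 M5 and all 5 M3 (fewer than 7), giving 4 + 7 + 5 + 7 + 7 + 7 = 37.
One more screw then forces some size to 8, so 37 + 1 = 38.

38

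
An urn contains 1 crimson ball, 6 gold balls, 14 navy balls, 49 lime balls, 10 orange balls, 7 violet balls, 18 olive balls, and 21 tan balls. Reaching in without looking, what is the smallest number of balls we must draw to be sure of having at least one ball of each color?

126

The hardest color to obtain is crimson: we could draw every other ball first — 126 − 1 = 125 balls — without a single crimson one.
The next draw must be crimson, so 125 + 1 = 126.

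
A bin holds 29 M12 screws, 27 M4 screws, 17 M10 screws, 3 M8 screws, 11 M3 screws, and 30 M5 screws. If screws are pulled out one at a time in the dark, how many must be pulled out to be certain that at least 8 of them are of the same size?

Treat the 6 sizes as pigeonholes.
In the worst case we take at most 7 of each size, but all 3 M8 (fewer than 7), giving 7 + 7 + 7 + 3 + 7 + 7 = 38.
One more screw then forces some size to 8, so 38 + 1 = 39.

39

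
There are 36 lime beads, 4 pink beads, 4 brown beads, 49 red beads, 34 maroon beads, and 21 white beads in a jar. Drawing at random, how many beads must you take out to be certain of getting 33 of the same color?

126

Treat the 6 colors as pigeonholes.
In the worst case we take at most 32 of each color, but all 4 pink, all 4 brown, and all 21 white (fewer than 32), giving 32 + 4 + 4 + 32 + 32 + 21 = 125.
One more bead then forces some color to 33, so 125 + 1 = 126.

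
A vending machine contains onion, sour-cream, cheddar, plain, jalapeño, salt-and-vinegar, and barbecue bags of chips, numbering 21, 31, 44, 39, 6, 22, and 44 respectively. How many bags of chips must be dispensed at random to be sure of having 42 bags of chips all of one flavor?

202

In the worst case we take at most 41 of each flavor, but all 21 onion, all 31 sour-cream, all 39 plain, all 6 jalapeño, and all 22 salt-and-vinegar (fewer than 41), giving 21 + 31 + 41 + 39 + 6 + 22 + 41 = 201.
One more bag of chips then forces some flavor to 42, so 201 + 1 = 202.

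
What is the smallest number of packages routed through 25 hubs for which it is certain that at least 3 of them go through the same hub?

51

There are 25 hubs acting as pigeonholes.
With 25 × 2 = 50 packages we could place exactly 2 in each, with no class reaching 3.
One more forces some class to hold 3, so 50 + 1 = 51.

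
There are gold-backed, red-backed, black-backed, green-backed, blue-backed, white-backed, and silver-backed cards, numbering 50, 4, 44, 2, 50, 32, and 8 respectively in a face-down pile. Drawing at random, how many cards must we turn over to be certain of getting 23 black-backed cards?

169

To avoid black-backed cards as long as possible, exhaust the other 6 back colors first.
The worst case draws every non-black-backed card first: 50 + 4 + 2 + 50 + 32 + 8 = 146.
The next 23 draws are then forced to be black-backed, giving 146 + 23 = 169.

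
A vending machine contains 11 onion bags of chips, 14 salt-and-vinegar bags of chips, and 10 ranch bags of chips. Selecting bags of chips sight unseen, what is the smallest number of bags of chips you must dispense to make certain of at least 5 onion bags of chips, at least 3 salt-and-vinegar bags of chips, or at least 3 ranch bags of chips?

The worst case stops just short of every target: 4 onion, 2 salt-and-vinegar, 2 ranch — 4 + 2 + 2 = 8 bags of chips.
One more bag of chips must push some flavor to its target, so 8 + 1 = 9.

9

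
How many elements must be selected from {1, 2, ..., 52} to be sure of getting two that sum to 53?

Partition {1, …, 52} into 26 pairs: {1,52}, {2,51}, …, {26,27}.
Choosing 26 integers — say the integers 1 through 26 — takes one from each pair and avoids the property.
Choosing 27 forces two into the same pair by pigeonhole, and those sum to 53. So 27.

27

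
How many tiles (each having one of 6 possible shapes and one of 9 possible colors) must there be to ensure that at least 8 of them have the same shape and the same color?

379

There are 6 × 9 = 54 (shape, color) combinations acting as pigeonholes.
With 54 × 7 = 378 tiles we could place exactly 7 in each, with no (shape, color) pair reaching 8.
One more forces some (shape, color) pair to hold 8, so 378 + 1 = 379.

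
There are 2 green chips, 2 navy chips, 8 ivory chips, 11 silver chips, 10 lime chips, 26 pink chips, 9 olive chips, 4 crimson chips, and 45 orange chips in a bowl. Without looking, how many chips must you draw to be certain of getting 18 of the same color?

81

In the worst case we take at most 17 of each color, but all 2 green, all 2 navy, all 8 ivory, all 11 silver, all 10 lime, all 9 olive, and all 4 crimson (fewer than 17), giving 2 + 2 + 8 + 11 + 10 + 17 + 9 + 4 + 17 = 80.
One more chip then forces some color to 18, so 80 + 1 = 81.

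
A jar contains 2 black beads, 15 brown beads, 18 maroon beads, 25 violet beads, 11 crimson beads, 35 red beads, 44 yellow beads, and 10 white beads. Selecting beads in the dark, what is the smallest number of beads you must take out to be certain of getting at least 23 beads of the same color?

123

Treat the 8 colors as pigeonholes.
In the worst case we take at most 22 of each color, but all 2 black, all 15 brown, all 18 maroon, all 11 crimson, and all 10 white (fewer than 22), giving 2 + 15 + 18 + 22 + 11 + 22 + 22 + 10 = 122.
One more bead then forces some color to 23, so 122 + 1 = 123.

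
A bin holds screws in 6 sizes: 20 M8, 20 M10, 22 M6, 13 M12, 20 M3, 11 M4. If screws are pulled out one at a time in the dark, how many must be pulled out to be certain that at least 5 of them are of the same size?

25

The worst case takes 4 screws of each size without reaching 5 of any: 6 × 4 = 24.
The next screw must bring some size to 5, so 24 + 1 = 25.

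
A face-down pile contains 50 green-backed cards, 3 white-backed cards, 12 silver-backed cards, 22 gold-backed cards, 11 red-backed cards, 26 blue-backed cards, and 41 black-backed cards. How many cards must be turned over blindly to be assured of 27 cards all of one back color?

127

In the worst case we take at most 26 of each back color, but all 3 white-backed, all 12 silver-backed, all 22 gold-backed, and all 11 red-backed (fewer than 26), giving 26 + 3 + 12 + 22 + 11 + 26 + 26 = 126.
One more card then forces some back color to 27, so 126 + 1 = 127.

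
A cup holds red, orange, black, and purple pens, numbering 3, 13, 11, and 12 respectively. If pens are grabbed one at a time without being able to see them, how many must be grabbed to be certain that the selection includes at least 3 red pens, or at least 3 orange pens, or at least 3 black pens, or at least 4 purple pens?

10

The worst case stops just short of every target: 2 red, 2 orange, 2 black, 3 purple — 2 + 2 + 2 + 3 = 9 pens.
One more pen must push some ink color to its target, so 9 + 1 = 10.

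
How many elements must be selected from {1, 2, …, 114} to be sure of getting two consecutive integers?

58

Partition {1, …, 114} into 57 pairs: {1,2}, {3,4}, …, {113,114}.
Choosing 57 integers — say the 57 even numbers 2, 4, …, 114 — takes one from each pair and avoids the property.
Choosing 58 forces two into the same pair by pigeonhole, and those are consecutive. So 58.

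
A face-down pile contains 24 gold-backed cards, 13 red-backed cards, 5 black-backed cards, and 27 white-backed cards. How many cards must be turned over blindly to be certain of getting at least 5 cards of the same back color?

Treat the 4 back colors as pigeonholes.
The worst case takes 4 cards of each back color without reaching 5 of any: 4 × 4 = 16.
The next card must bring some back color to 5, so 16 + 1 = 17.

17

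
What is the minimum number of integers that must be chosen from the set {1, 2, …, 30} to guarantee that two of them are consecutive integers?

16

Partition {1, …, 30} into 15 pairs: {1,2}, {3,4}, …, {29,30}.
Choosing 15 integers — say the 15 even numbers 2, 4, …, 30 — takes one from each pair and avoids the property.
Choosing 16 forces two into the same pair by pigeonhole, and those are consecutive. So 16.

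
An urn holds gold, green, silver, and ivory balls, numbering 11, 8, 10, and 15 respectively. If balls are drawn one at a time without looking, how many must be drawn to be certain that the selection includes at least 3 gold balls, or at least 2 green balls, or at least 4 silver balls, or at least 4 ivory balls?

The worst case stops just short of every target: 2 gold, 1 green, 3 silver, 3 ivory — 2 + 1 + 3 + 3 = 9 balls.
One more ball must push some color to its target, so 9 + 1 = 10.

10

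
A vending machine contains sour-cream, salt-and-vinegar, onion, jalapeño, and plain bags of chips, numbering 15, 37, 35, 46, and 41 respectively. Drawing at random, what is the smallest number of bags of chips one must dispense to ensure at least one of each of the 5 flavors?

The hardest flavor to obtain is sour-cream: we could draw every other bag of chips first — 174 − 15 = 159 bags of chips — without a single sour-cream one.
The next draw must be sour-cream, so 159 + 1 = 160.

160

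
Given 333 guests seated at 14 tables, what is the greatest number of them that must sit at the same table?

If each of the 14 tables held at most 23, the total would be at most 14 × 23 = 322 < 333, a contradiction.
So at least one holds ⌈333/14⌉ = 24.

24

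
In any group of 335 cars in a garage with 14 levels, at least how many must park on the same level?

The 335 cars fall into 14 levels.
If each of the 14 levels held at most 23, the total would be at most 14 × 23 = 322 < 335, a contradiction.
So at least one holds ⌈335/14⌉ = 24.

24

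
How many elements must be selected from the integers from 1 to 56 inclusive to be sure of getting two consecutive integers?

Partition {1, …, 56} into 28 pairs: {1,2}, {3,4}, …, {55,56}.
Choosing 28 integers — say the 28 even numbers 2, 4, …, 56 — takes one from each pair and avoids the property.
Choosing 29 forces two into the same pair by pigeonhole, and those are consecutive. So 29.

29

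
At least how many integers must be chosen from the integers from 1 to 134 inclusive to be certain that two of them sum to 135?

Partition {1, …, 134} into 67 pairs: {1,134}, {2,133}, …, {67,68}.
Choosing 67 integers — say the integers 1 through 67 — takes one from each pair and avoids the property.
Choosing 68 forces two into the same pair by pigeonhole, and those sum to 135. So 68.

68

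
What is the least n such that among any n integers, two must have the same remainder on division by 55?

Use the pigeonhole principle on residue classes: two integers differ by a multiple of 55 exactly when they share a remainder mod 55.
There are 55 residue classes mod 55, so 55 integers can all lie in distinct classes.
One more integer must repeat a residue, giving a difference divisible by 55. So n = 55 + 1 = 56.

56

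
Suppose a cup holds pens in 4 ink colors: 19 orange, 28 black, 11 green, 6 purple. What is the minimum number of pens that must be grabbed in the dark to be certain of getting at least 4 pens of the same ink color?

The worst case takes 3 pens of each ink color without reaching 4 of any: 4 × 3 = 12.
The next pen must bring some ink color to 4, so 12 + 1 = 13.

13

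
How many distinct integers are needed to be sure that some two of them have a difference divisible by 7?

Two integers differ by a multiple of 7 exactly when they share a remainder mod 7.
There are 7 residue classes mod 7, so 7 integers can all lie in distinct classes.
One more integer must repeat a residue, giving a difference divisible by 7. So n = 7 + 1 = 8.

8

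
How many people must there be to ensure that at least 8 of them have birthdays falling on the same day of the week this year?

There are 7 days of the week acting as pigeonholes.
With 7 × 7 = 49 people we could place exactly 7 in each, with no class reaching 8.
One more forces some class to hold 8, so 49 + 1 = 50.

50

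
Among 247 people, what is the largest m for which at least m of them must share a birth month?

There are 12 months of the year, which serve as the pigeonholes.
If each of the 12 months of the year held at most 20, the total would be at most 12 × 20 = 240 < 247, a contradiction.
So at least one holds ⌈247/12⌉ = 21.

21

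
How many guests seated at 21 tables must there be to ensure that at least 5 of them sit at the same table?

There are 21 tables acting as pigeonholes.
With 21 × 4 = 84 guests we could place exactly 4 in each, with no class reaching 5.
One more forces some class to hold 5, so 84 + 1 = 85.

85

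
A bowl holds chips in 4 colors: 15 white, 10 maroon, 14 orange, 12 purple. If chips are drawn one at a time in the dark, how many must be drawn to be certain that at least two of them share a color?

Treat the 4 colors as pigeonholes.
The worst case takes 1 chip of each color without reaching 2 of any: 4 × 1 = 4.
The next chip must bring some color to 2, so 4 + 1 = 5.

5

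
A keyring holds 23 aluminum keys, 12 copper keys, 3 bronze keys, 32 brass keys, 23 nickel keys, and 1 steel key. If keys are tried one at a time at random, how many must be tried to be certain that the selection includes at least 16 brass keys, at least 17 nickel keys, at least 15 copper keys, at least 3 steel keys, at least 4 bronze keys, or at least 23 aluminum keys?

Each of the 6 types has its own threshold; avoid all of them simultaneously.
The worst case stops just short of every target: 22 aluminum, all 12 copper, 3 bronze, 15 brass, 16 nickel, all 1 steel — 22 + 12 + 3 + 15 + 16 + 1 = 69 keys.
One more key must push some type to its target, so 69 + 1 = 70.

70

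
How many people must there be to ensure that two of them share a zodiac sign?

There are 12 zodiac signs acting as pigeonholes.
With 12 people we could place one in each, avoiding any repeat.
One more forces some class to hold 2, so 12 + 1 = 13.

13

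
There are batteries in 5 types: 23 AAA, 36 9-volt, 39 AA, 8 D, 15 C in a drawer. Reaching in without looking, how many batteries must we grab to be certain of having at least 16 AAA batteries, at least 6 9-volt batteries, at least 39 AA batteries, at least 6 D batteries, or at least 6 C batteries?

Each of the 5 types has its own threshold; avoid all of them simultaneously.
The worst case stops just short of every target: 15 AAA, 5 9-volt, 38 AA, 5 D, 5 C — 15 + 5 + 38 + 5 + 5 = 68 batteries.
One more battery must push some type to its target, so 68 + 1 = 69.

69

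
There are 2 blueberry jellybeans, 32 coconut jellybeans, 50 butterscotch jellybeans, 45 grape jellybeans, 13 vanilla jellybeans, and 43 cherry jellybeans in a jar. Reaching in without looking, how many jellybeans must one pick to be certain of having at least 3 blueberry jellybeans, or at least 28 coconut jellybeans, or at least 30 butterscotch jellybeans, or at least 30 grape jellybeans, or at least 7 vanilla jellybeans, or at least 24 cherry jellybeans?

117

The worst case stops just short of every target: 2 blueberry, 27 coconut, 29 butterscotch, 29 grape, 6 vanilla, 23 cherry — 2 + 27 + 29 + 29 + 6 + 23 = 116 jellybeans.
One more jellybean must push some flavor to its target, so 116 + 1 = 117.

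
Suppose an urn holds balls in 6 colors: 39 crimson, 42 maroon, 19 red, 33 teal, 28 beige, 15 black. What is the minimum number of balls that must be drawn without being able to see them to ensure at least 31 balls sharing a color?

153

In the worst case we take at most 30 of each color, but all 19 red, all 28 beige, and all 15 black (fewer than 30), giving 30 + 30 + 19 + 30 + 28 + 15 = 152.
One more ball then forces some color to 31, so 152 + 1 = 153.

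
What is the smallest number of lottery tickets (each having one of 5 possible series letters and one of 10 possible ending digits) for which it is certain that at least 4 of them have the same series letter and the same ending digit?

There are 5 × 10 = 50 (series letter, ending digit) combinations acting as pigeonholes.
With 50 × 3 = 150 lottery tickets we could place exactly 3 in each, with no (series letter, ending digit) pair reaching 4.
One more forces some (series letter, ending digit) pair to hold 4, so 150 + 1 = 151.

151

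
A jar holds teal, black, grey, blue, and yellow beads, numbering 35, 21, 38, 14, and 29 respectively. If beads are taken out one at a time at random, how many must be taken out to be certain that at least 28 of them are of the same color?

117

In the worst case we take at most 27 of each color, but all 21 black and all 14 blue (fewer than 27), giving 27 + 21 + 27 + 14 + 27 = 116.
One more bead then forces some color to 28, so 116 + 1 = 117.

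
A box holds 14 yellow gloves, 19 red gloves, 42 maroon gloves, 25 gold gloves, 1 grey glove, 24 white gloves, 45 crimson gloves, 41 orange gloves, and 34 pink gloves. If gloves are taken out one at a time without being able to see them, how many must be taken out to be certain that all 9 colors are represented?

The hardest color to obtain is grey: we could draw every other glove first — 245 − 1 = 244 gloves — without a single grey one.
The next draw must be grey, so 244 + 1 = 245.

245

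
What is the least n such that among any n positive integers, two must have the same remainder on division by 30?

Two integers differ by a multiple of 30 exactly when they share a remainder mod 30.
There are 30 residue classes mod 30, so 30 integers can all lie in distinct classes.
One more integer must repeat a residue, giving a difference divisible by 30. So n = 30 + 1 = 31.

31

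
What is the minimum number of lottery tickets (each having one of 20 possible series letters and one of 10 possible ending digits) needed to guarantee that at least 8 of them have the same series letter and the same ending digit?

1401

There are 20 × 10 = 200 (series letter, ending digit) combinations acting as pigeonholes.
With 200 × 7 = 1400 lottery tickets we could place exactly 7 in each, with no (series letter, ending digit) pair reaching 8.
One more forces some (series letter, ending digit) pair to hold 8, so 1400 + 1 = 1401.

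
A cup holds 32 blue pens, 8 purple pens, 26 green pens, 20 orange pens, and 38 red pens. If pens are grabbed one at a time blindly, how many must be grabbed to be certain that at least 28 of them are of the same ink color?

109

Treat the 5 ink colors as pigeonholes.
In the worst case we take at most 27 of each ink color, but all 8 purple, all 26 green, and all 20 orange (fewer than 27), giving 27 + 8 + 26 + 20 + 27 = 108.
One more pen then forces some ink color to 28, so 108 + 1 = 109.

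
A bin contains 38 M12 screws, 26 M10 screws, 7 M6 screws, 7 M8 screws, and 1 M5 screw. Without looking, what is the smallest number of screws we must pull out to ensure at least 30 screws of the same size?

71

Treat the 5 sizes as pigeonholes.
In the worst case we take at most 29 of each size, but all 26 M10, all 7 M6, all 7 M8, and all 1 M5 (fewer than 29), giving 29 + 26 + 7 + 7 + 1 = 70.
One more screw then forces some size to 30, so 70 + 1 = 71.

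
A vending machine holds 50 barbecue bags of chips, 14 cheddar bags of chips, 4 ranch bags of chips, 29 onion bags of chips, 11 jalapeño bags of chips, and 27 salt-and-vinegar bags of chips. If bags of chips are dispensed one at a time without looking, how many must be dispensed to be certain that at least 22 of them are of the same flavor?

93

In the worst case we take at most 21 of each flavor, but all 14 cheddar, all 4 ranch, and all 11 jalapeño (fewer than 21), giving 21 + 14 + 4 + 21 + 11 + 21 = 92.
One more bag of chips then forces some flavor to 22, so 92 + 1 = 93.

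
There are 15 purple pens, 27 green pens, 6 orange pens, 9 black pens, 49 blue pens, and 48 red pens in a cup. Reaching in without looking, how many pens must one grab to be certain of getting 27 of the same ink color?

109

In the worst case we take at most 26 of each ink color, but all 15 purple, all 6 orange, and all 9 black (fewer than 26), giving 15 + 26 + 6 + 9 + 26 + 26 = 108.
One more pen then forces some ink color to 27, so 108 + 1 = 109.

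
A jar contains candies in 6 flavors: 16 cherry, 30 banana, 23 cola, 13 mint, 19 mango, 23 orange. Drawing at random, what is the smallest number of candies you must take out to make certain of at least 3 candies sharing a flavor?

13

Treat the 6 flavors as pigeonholes.
The worst case takes 2 candies of each flavor without reaching 3 of any: 6 × 2 = 12.
The next candy must bring some flavor to 3, so 12 + 1 = 13.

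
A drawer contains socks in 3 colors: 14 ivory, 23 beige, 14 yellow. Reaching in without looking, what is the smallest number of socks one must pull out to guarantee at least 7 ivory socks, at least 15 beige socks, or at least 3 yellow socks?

23

The worst case stops just short of every target: 6 ivory, 14 beige, 2 yellow — 6 + 14 + 2 = 22 socks.
One more sock must push some color to its target, so 22 + 1 = 23.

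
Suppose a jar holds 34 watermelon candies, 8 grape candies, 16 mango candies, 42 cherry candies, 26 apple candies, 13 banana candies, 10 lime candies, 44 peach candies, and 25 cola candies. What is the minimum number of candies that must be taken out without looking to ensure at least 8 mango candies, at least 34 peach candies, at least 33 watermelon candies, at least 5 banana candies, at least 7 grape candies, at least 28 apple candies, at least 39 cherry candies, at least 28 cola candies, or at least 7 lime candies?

178

The worst case stops just short of every target: 32 watermelon, 6 grape, 7 mango, 38 cherry, all 26 apple, 4 banana, 6 lime, 33 peach, all 25 cola — 32 + 6 + 7 + 38 + 26 + 4 + 6 + 33 + 25 = 177 candies.
One more candy must push some flavor to its target, so 177 + 1 = 178.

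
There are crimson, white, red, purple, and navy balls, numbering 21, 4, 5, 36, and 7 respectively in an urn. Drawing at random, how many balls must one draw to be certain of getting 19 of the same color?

53

In the worst case we take at most 18 of each color, but all 4 white, all 5 red, and all 7 navy (fewer than 18), giving 18 + 4 + 5 + 18 + 7 = 52.
One more ball then forces some color to 19, so 52 + 1 = 53.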